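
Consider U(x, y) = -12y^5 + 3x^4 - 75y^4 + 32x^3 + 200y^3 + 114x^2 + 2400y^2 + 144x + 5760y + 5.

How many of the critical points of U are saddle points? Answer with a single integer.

U separates as a function of x plus a function of y, so ∇U=0 decouples.
∂U/∂x = 12(x + 1)(x + 3)(x + 4) = 0 at x ∈ {-4, -3, -1}; ∂U/∂y = -60(y - 4)(y + 2)(y + 3)(y + 4) = 0 at y ∈ {-4, -3, -2, 4}.
The Hessian is diagonal: diag(U_xx, U_yy). Second derivatives: U_xx(-4)=36, U_xx(-3)=-24, U_xx(-1)=72; U_yy(-4)=960, U_yy(-3)=-420, U_yy(-2)=720, U_yy(4)=-20160.
Saddle points occur where the two diagonal entries have opposite signs: (-4, -3), (-4, 4), (-3, -4), (-3, -2), (-1, -3), (-1, 4). Count: 6.

6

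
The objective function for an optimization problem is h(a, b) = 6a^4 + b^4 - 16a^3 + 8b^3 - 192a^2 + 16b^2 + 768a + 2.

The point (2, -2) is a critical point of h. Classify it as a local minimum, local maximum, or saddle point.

The mixed partial ∂²h/∂a∂b is 0, so the Hessian at any point is diag(h_aa, h_bb) = diag(24(3a^2 - 4a - 16), 4(3b^2 + 12b + 8)).
At (2, -2): H = diag(-288, -16).
Both eigenvalues are negative, so H is negative definite: a local maximum.

local maximum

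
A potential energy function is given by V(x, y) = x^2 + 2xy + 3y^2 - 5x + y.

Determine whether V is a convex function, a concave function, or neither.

V is quadratic, so its Hessian is the constant matrix H = [[2, 2], [2, 6]].
det(H) = 8, tr(H) = 8.
det(H) > 0 and tr(H) > 0, so H is positive definite everywhere: convex.

convex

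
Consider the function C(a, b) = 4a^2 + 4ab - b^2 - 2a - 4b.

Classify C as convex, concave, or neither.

neither

C is quadratic, so its Hessian is the constant matrix H = [[8, 4], [4, -2]].
det(H) = -32, tr(H) = 6.
det(H) < 0, so H is indefinite: neither convex nor concave.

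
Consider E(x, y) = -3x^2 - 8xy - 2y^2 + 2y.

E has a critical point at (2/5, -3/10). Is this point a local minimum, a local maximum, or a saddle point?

saddle point

The Hessian of E is constant: H = [[-6, -8], [-8, -4]].
det(H) = (-6)·(-4) − (-8)² = -40.
Since det(H) < 0, H is indefinite and the critical point is a saddle point.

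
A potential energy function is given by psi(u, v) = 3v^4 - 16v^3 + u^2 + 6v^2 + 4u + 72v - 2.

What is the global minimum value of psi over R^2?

-53

psi(u,v) separates as P(u) + Q(v) − 2, so its minimum is min P + min Q − 2.
P'(u) = 2u + 4 vanishes at u ∈ {-2}; Q'(v) = 12(v - 3)(v - 2)(v + 1) vanishes at v ∈ {-1, 2, 3}.
Local minima of P (where P''>0): P(-2)=-4. Local minima of Q: Q(-1)=-47, Q(3)=81.
So the global minimum of psi is P(-2) + Q(-1) − 2 = -4 − 47 − 2 = -53, attained at (-2, -1).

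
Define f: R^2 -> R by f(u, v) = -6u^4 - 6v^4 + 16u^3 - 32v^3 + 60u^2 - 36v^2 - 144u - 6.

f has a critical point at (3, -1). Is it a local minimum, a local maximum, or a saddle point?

saddle point

The mixed partial ∂²f/∂u∂v is 0, so the Hessian at any point is diag(f_uu, f_vv) = diag(24(-3u^2 + 4u + 5), -24(3v^2 + 8v + 3)).
At (3, -1): H = diag(-240, 48).
The eigenvalues have opposite signs, so H is indefinite: a saddle point.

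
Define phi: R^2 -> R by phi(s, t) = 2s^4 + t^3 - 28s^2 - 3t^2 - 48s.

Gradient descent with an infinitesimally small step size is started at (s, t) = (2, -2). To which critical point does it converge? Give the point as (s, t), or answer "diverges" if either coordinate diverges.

phi is separable, so gradient descent decouples: s follows -∂phi/∂s, t follows -∂phi/∂t.
∂phi/∂s = 8(s - 3)(s + 1)(s + 2); at s=2 this is -96, so s increases.
∂phi/∂t = 3t(t - 2); at t=-2 this is 24, so t decreases.
The t-coordinate has no critical point in that direction and runs off to infinity.

diverges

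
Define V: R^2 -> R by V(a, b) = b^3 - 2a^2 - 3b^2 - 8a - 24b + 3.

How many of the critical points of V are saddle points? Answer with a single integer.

V separates as a function of a plus a function of b, so ∇V=0 decouples.
∂V/∂a = -4(a + 2) = 0 at a ∈ {-2}; ∂V/∂b = 3(b - 4)(b + 2) = 0 at b ∈ {-2, 4}.
The Hessian is diagonal: diag(V_aa, V_bb). Second derivatives: V_aa(-2)=-4; V_bb(-2)=-18, V_bb(4)=18.
Saddle points occur where the two diagonal entries have opposite signs: (-2, 4). Count: 1.

1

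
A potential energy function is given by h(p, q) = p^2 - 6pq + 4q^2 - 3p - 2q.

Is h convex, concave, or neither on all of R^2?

h is quadratic, so its Hessian is the constant matrix H = [[2, -6], [-6, 8]].
det(H) = -20, tr(H) = 10.
det(H) < 0, so H is indefinite: neither convex nor concave.

neither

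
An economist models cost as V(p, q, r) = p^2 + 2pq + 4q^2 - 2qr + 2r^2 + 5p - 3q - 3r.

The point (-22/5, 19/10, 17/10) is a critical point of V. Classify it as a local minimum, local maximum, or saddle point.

The Hessian is constant: H = [[2, 2, 0], [2, 8, -2], [0, -2, 4]].
Leading principal minors: Δ₁ = 2, Δ₂ = 12, Δ₃ = 40.
All leading minors are positive, so H is positive definite: a local minimum.

local minimum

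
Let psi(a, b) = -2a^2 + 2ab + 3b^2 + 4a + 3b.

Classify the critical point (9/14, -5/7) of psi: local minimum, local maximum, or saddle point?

The Hessian of psi is constant: H = [[-4, 2], [2, 6]].
det(H) = (-4)·6 − 2² = -28.
Since det(H) < 0, H is indefinite and the critical point is a saddle point.

saddle point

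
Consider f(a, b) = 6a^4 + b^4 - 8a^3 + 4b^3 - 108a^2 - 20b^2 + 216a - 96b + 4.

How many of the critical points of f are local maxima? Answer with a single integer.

f separates as a function of a plus a function of b, so ∇f=0 decouples.
∂f/∂a = 24(a - 3)(a - 1)(a + 3) = 0 at a ∈ {-3, 1, 3}; ∂f/∂b = 4(b - 3)(b + 2)(b + 4) = 0 at b ∈ {-4, -2, 3}.
The Hessian is diagonal: diag(f_aa, f_bb). Second derivatives: f_aa(-3)=576, f_aa(1)=-192, f_aa(3)=288; f_bb(-4)=56, f_bb(-2)=-40, f_bb(3)=140.
Local maxima occur where both diagonal entries negative: (1, -2). Count: 1.

1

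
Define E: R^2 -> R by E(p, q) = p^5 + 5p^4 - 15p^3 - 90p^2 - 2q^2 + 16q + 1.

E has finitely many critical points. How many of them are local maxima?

E separates as a function of p plus a function of q, so ∇E=0 decouples.
∂E/∂p = 5p(p - 3)(p + 3)(p + 4) = 0 at p ∈ {-4, -3, 0, 3}; ∂E/∂q = -4(q - 4) = 0 at q ∈ {4}.
The Hessian is diagonal: diag(E_pp, E_qq). Second derivatives: E_pp(-4)=-140, E_pp(-3)=90, E_pp(0)=-180, E_pp(3)=630; E_qq(4)=-4.
Local maxima occur where both diagonal entries negative: (-4, 4), (0, 4). Count: 2.

2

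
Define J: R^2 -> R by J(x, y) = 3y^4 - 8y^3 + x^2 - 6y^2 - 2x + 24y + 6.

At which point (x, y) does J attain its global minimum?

J(x,y) separates as P(x) + Q(y) + 6, so its minimum is min P + min Q + 6.
P'(x) = 2x - 2 vanishes at x ∈ {1}; Q'(y) = 12(y - 2)(y - 1)(y + 1) vanishes at y ∈ {-1, 1, 2}.
Local minima of P (where P''>0): P(1)=-1. Local minima of Q: Q(-1)=-19, Q(2)=8.
So the global minimum of J is P(1) + Q(-1) + 6 = -1 − 19 + 6 = -14, attained at (1, -1).

(1, -1)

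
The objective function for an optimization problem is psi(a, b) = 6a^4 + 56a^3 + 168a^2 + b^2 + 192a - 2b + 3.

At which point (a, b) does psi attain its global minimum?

psi(a,b) separates as P(a) + Q(b) + 3, so its minimum is min P + min Q + 3.
P'(a) = 24(a + 1)(a + 2)(a + 4) vanishes at a ∈ {-4, -2, -1}; Q'(b) = 2b - 2 vanishes at b ∈ {1}.
Local minima of P (where P''>0): P(-4)=-128, P(-1)=-74. Local minima of Q: Q(1)=-1.
So the global minimum of psi is P(-4) + Q(1) + 3 = -128 − 1 + 3 = -126, attained at (-4, 1).

(-4, 1)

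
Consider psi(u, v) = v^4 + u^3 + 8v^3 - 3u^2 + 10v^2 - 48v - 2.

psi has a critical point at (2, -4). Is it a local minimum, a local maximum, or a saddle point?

local minimum

The mixed partial ∂²psi/∂u∂v is 0, so the Hessian at any point is diag(psi_uu, psi_vv) = diag(6(u - 1), 4(3v^2 + 12v + 5)).
At (2, -4): H = diag(6, 20).
Both eigenvalues are positive, so H is positive definite: a local minimum.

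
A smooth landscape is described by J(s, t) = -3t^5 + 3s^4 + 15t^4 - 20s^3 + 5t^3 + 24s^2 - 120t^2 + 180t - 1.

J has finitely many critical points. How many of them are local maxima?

2

J separates as a function of s plus a function of t, so ∇J=0 decouples.
∂J/∂s = 12s(s - 4)(s - 1) = 0 at s ∈ {0, 1, 4}; ∂J/∂t = -15(t - 3)(t - 2)(t - 1)(t + 2) = 0 at t ∈ {-2, 1, 2, 3}.
The Hessian is diagonal: diag(J_ss, J_tt). Second derivatives: J_ss(0)=48, J_ss(1)=-36, J_ss(4)=144; J_tt(-2)=900, J_tt(1)=-90, J_tt(2)=60, J_tt(3)=-150.
Local maxima occur where both diagonal entries negative: (1, 1), (1, 3). Count: 2.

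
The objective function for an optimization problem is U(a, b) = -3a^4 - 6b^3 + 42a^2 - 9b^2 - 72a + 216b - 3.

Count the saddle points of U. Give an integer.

3

U separates as a function of a plus a function of b, so ∇U=0 decouples.
∂U/∂a = -12(a - 2)(a - 1)(a + 3) = 0 at a ∈ {-3, 1, 2}; ∂U/∂b = -18(b - 3)(b + 4) = 0 at b ∈ {-4, 3}.
The Hessian is diagonal: diag(U_aa, U_bb). Second derivatives: U_aa(-3)=-240, U_aa(1)=48, U_aa(2)=-60; U_bb(-4)=126, U_bb(3)=-126.
Saddle points occur where the two diagonal entries have opposite signs: (-3, -4), (1, 3), (2, -4). Count: 3.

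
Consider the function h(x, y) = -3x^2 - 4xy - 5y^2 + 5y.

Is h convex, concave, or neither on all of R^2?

concave

h is quadratic, so its Hessian is the constant matrix H = [[-6, -4], [-4, -10]].
det(H) = 44, tr(H) = -16.
det(H) > 0 and tr(H) < 0, so H is negative definite everywhere: concave.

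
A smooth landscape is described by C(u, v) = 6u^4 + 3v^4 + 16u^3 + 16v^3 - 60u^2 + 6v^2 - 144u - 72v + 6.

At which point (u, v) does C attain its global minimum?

(2, 1)

C(u,v) separates as P(u) + Q(v) + 6, so its minimum is min P + min Q + 6.
P'(u) = 24(u - 2)(u + 1)(u + 3) vanishes at u ∈ {-3, -1, 2}; Q'(v) = 12(v - 1)(v + 2)(v + 3) vanishes at v ∈ {-3, -2, 1}.
Local minima of P (where P''>0): P(-3)=-54, P(2)=-304. Local minima of Q: Q(-3)=81, Q(1)=-47.
So the global minimum of C is P(2) + Q(1) + 6 = -304 − 47 + 6 = -345, attained at (2, 1).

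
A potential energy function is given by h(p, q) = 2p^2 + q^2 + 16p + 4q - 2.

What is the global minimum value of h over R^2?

h(p,q) separates as A(p) + B(q) − 2, so its minimum is min A + min B − 2.
A'(p) = 4p + 16 vanishes at p ∈ {-4}; B'(q) = 2q + 4 vanishes at q ∈ {-2}.
Local minima of A (where A''>0): A(-4)=-32. Local minima of B: B(-2)=-4.
So the global minimum of h is A(-4) + B(-2) − 2 = -32 − 4 − 2 = -38, attained at (-4, -2).

-38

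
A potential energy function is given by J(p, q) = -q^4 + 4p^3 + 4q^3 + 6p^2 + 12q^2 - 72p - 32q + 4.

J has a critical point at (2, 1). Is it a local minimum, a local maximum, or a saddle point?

local minimum

The mixed partial ∂²J/∂p∂q is 0, so the Hessian at any point is diag(J_pp, J_qq) = diag(12(2p + 1), 12(-q^2 + 2q + 2)).
At (2, 1): H = diag(60, 36).
Both eigenvalues are positive, so H is positive definite: a local minimum.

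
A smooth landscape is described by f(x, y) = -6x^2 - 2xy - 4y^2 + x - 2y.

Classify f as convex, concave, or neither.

concave

f is quadratic, so its Hessian is the constant matrix H = [[-12, -2], [-2, -8]].
det(H) = 92, tr(H) = -20.
det(H) > 0 and tr(H) < 0, so H is negative definite everywhere: concave.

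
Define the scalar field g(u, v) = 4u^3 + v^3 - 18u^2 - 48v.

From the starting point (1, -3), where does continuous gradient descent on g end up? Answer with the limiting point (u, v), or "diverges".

(3, 4)

g is separable, so gradient descent decouples: u follows -∂g/∂u, v follows -∂g/∂v.
∂g/∂u = 12u(u - 3); at u=1 this is -24, so u increases.
∂g/∂v = 3(v - 4)(v + 4); at v=-3 this is -21, so v increases.
u converges to its nearest critical value 3 (a local min of the u-part); v converges to 4. The iterate converges to (3, 4).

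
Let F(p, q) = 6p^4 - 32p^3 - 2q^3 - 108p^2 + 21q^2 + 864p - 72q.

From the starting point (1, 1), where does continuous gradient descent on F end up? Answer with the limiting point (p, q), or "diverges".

(-3, 3)

F is separable, so gradient descent decouples: p follows -∂F/∂p, q follows -∂F/∂q.
∂F/∂p = 24(p - 4)(p - 3)(p + 3); at p=1 this is 576, so p decreases.
∂F/∂q = -6(q - 4)(q - 3); at q=1 this is -36, so q increases.
p converges to its nearest critical value -3 (a local min of the p-part); q converges to 3. The iterate converges to (-3, 3).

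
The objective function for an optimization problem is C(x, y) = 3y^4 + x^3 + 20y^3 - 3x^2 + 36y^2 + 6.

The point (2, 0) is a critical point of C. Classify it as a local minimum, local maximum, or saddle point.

local minimum

The mixed partial ∂²C/∂x∂y is 0, so the Hessian at any point is diag(C_xx, C_yy) = diag(6(x - 1), 12(3y^2 + 10y + 6)).
At (2, 0): H = diag(6, 72).
Both eigenvalues are positive, so H is positive definite: a local minimum.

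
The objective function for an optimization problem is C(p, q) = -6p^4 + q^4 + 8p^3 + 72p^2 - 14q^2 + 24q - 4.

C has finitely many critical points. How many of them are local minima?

2

C separates as a function of p plus a function of q, so ∇C=0 decouples.
∂C/∂p = -24p(p - 3)(p + 2) = 0 at p ∈ {-2, 0, 3}; ∂C/∂q = 4(q - 2)(q - 1)(q + 3) = 0 at q ∈ {-3, 1, 2}.
The Hessian is diagonal: diag(C_pp, C_qq). Second derivatives: C_pp(-2)=-240, C_pp(0)=144, C_pp(3)=-360; C_qq(-3)=80, C_qq(1)=-16, C_qq(2)=20.
Local minima occur where both diagonal entries positive: (0, -3), (0, 2). Count: 2.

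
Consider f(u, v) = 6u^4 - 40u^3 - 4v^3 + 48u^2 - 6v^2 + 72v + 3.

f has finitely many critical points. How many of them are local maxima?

f separates as a function of u plus a function of v, so ∇f=0 decouples.
∂f/∂u = 24u(u - 4)(u - 1) = 0 at u ∈ {0, 1, 4}; ∂f/∂v = -12(v - 2)(v + 3) = 0 at v ∈ {-3, 2}.
The Hessian is diagonal: diag(f_uu, f_vv). Second derivatives: f_uu(0)=96, f_uu(1)=-72, f_uu(4)=288; f_vv(-3)=60, f_vv(2)=-60.
Local maxima occur where both diagonal entries negative: (1, 2). Count: 1.

1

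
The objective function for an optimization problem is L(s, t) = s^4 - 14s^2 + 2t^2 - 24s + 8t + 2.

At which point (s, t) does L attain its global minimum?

L(s,t) separates as P(s) + Q(t) + 2, so its minimum is min P + min Q + 2.
P'(s) = 4(s - 3)(s + 1)(s + 2) vanishes at s ∈ {-2, -1, 3}; Q'(t) = 4(t + 2) vanishes at t ∈ {-2}.
Local minima of P (where P''>0): P(-2)=8, P(3)=-117. Local minima of Q: Q(-2)=-8.
So the global minimum of L is P(3) + Q(-2) + 2 = -117 − 8 + 2 = -123, attained at (3, -2).

(3, -2)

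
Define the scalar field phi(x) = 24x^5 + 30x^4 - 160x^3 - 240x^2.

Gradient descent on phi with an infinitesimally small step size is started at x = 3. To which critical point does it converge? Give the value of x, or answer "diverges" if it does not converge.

2

phi'(x) = 120x(x - 2)(x + 1)(x + 2), so phi'(3) = 7200.
Gradient descent moves in the -phi' direction, i.e. x is decreasing.
The nearest critical point in that direction is x = 2, where phi'' = 2880 > 0 (a local minimum). The iterate converges there.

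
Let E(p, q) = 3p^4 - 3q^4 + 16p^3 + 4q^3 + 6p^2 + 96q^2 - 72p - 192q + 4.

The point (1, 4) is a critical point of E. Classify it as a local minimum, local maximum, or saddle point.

The mixed partial ∂²E/∂p∂q is 0, so the Hessian at any point is diag(E_pp, E_qq) = diag(12(3p^2 + 8p + 1), 12(-3q^2 + 2q + 16)).
At (1, 4): H = diag(144, -288).
The eigenvalues have opposite signs, so H is indefinite: a saddle point.

saddle point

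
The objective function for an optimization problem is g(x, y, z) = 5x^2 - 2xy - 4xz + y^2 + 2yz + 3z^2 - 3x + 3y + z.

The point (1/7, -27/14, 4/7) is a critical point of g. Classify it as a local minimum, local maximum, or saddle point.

local minimum

The Hessian is constant: H = [[10, -2, -4], [-2, 2, 2], [-4, 2, 6]].
Leading principal minors: Δ₁ = 10, Δ₂ = 16, Δ₃ = 56.
All leading minors are positive, so H is positive definite: a local minimum.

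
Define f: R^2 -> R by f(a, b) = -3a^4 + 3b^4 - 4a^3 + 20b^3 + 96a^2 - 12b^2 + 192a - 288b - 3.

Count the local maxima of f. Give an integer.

2

f separates as a function of a plus a function of b, so ∇f=0 decouples.
∂f/∂a = -12(a - 4)(a + 1)(a + 4) = 0 at a ∈ {-4, -1, 4}; ∂f/∂b = 12(b - 2)(b + 3)(b + 4) = 0 at b ∈ {-4, -3, 2}.
The Hessian is diagonal: diag(f_aa, f_bb). Second derivatives: f_aa(-4)=-288, f_aa(-1)=180, f_aa(4)=-480; f_bb(-4)=72, f_bb(-3)=-60, f_bb(2)=360.
Local maxima occur where both diagonal entries negative: (-4, -3), (4, -3). Count: 2.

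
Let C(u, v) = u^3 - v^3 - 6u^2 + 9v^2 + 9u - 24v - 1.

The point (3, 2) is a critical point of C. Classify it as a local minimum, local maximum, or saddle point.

local minimum

The mixed partial ∂²C/∂u∂v is 0, so the Hessian at any point is diag(C_uu, C_vv) = diag(6(u - 2), 6(-v + 3)).
At (3, 2): H = diag(6, 6).
Both eigenvalues are positive, so H is positive definite: a local minimum.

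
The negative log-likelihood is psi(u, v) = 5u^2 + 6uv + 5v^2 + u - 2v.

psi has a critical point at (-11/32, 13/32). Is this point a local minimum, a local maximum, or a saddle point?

The Hessian of psi is constant: H = [[10, 6], [6, 10]].
det(H) = 10·10 − 6² = 64.
det(H) > 0 and tr(H) = 20 > 0, so H is positive definite and the point is a local minimum.

local minimum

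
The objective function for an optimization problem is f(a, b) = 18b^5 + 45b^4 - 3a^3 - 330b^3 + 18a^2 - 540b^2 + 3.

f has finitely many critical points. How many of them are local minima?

f separates as a function of a plus a function of b, so ∇f=0 decouples.
∂f/∂a = -9a(a - 4) = 0 at a ∈ {0, 4}; ∂f/∂b = 90b(b - 3)(b + 1)(b + 4) = 0 at b ∈ {-4, -1, 0, 3}.
The Hessian is diagonal: diag(f_aa, f_bb). Second derivatives: f_aa(0)=36, f_aa(4)=-36; f_bb(-4)=-7560, f_bb(-1)=1080, f_bb(0)=-1080, f_bb(3)=7560.
Local minima occur where both diagonal entries positive: (0, -1), (0, 3). Count: 2.

2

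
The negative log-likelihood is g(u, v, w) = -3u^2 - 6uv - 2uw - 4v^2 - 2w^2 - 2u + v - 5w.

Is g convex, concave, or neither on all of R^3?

g is quadratic, so its Hessian is the constant matrix H = [[-6, -6, -2], [-6, -8, 0], [-2, 0, -4]].
Leading principal minors: -6, 12, -16.
Signs alternate −, +, − ⇒ H ≺ 0 ⇒ concave.

concave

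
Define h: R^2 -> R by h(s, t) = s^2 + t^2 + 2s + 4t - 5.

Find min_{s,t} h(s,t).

-10

h(s,t) separates as P(s) + Q(t) − 5, so its minimum is min P + min Q − 5.
P'(s) = 2s + 2 vanishes at s ∈ {-1}; Q'(t) = 2(t + 2) vanishes at t ∈ {-2}.
Local minima of P (where P''>0): P(-1)=-1. Local minima of Q: Q(-2)=-4.
So the global minimum of h is P(-1) + Q(-2) − 5 = -1 − 4 − 5 = -10, attained at (-1, -2).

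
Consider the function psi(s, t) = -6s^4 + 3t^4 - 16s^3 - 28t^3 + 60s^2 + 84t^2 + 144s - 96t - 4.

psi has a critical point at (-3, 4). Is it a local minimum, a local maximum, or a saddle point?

The mixed partial ∂²psi/∂s∂t is 0, so the Hessian at any point is diag(psi_ss, psi_tt) = diag(24(-3s^2 - 4s + 5), 12(3t^2 - 14t + 14)).
At (-3, 4): H = diag(-240, 72).
The eigenvalues have opposite signs, so H is indefinite: a saddle point.

saddle point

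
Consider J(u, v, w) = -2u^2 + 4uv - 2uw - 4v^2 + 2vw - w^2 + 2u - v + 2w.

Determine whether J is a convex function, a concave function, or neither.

concave

J is quadratic, so its Hessian is the constant matrix H = [[-4, 4, -2], [4, -8, 2], [-2, 2, -2]].
Leading principal minors: -4, 16, -16.
Signs alternate −, +, − ⇒ H ≺ 0 ⇒ concave.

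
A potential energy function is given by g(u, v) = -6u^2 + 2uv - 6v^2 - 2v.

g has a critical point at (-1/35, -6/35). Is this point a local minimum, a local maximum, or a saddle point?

The Hessian of g is constant: H = [[-12, 2], [2, -12]].
det(H) = (-12)·(-12) − 2² = 140.
det(H) > 0 and tr(H) = -24 < 0, so H is negative definite and the point is a local maximum.

local maximum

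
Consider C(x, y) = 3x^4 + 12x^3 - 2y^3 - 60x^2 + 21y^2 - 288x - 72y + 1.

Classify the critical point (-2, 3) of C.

The mixed partial ∂²C/∂x∂y is 0, so the Hessian at any point is diag(C_xx, C_yy) = diag(12(3x^2 + 6x - 10), 6(-2y + 7)).
At (-2, 3): H = diag(-120, 6).
The eigenvalues have opposite signs, so H is indefinite: a saddle point.

saddle point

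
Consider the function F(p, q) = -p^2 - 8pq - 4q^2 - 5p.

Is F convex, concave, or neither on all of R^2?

F is quadratic, so its Hessian is the constant matrix H = [[-2, -8], [-8, -8]].
det(H) = -48, tr(H) = -10.
det(H) < 0, so H is indefinite: neither convex nor concave.

neither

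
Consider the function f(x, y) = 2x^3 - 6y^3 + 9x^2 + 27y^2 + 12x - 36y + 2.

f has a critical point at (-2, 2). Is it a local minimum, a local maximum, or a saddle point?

local maximum

The mixed partial ∂²f/∂x∂y is 0, so the Hessian at any point is diag(f_xx, f_yy) = diag(6(2x + 3), 18(-2y + 3)).
At (-2, 2): H = diag(-6, -18).
Both eigenvalues are negative, so H is negative definite: a local maximum.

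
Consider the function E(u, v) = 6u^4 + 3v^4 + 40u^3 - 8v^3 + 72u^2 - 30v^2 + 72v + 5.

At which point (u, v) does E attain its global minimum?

E(u,v) separates as P(u) + Q(v) + 5, so its minimum is min P + min Q + 5.
P'(u) = 24u(u + 2)(u + 3) vanishes at u ∈ {-3, -2, 0}; Q'(v) = 12(v - 3)(v - 1)(v + 2) vanishes at v ∈ {-2, 1, 3}.
Local minima of P (where P''>0): P(-3)=54, P(0)=0. Local minima of Q: Q(-2)=-152, Q(3)=-27.
So the global minimum of E is P(0) + Q(-2) + 5 = 0 − 152 + 5 = -147, attained at (0, -2).

(0, -2)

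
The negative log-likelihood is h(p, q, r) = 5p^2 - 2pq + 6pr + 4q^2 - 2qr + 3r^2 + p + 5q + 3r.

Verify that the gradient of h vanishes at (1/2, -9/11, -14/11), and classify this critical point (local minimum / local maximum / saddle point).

local minimum

∇h = (10p - 2q + 6r + 1, -2p + 8q - 2r + 5, 6p - 2q + 6r + 3); substituting (1/2, -9/11, -14/11) gives ∇h = (0, 0, 0), so (1/2, -9/11, -14/11) is indeed a critical point.
The Hessian is constant: H = [[10, -2, 6], [-2, 8, -2], [6, -2, 6]].
Leading principal minors: Δ₁ = 10, Δ₂ = 76, Δ₃ = 176.
All leading minors are positive, so H is positive definite: a local minimum.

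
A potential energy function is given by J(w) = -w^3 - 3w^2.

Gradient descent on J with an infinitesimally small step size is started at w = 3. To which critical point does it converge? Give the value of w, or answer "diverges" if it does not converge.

diverges

J'(w) = -3w(w + 2), so J'(3) = -45.
Gradient descent moves in the -J' direction, i.e. w is increasing.
There is no critical point above w=3, and J' keeps the same sign, so the iterate runs off to +∞.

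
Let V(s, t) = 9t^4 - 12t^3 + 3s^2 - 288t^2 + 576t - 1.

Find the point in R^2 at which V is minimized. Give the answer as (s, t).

(0, -4)

V(s,t) separates as P(s) + Q(t) − 1, so its minimum is min P + min Q − 1.
P'(s) = 6s vanishes at s ∈ {0}; Q'(t) = 36(t - 4)(t - 1)(t + 4) vanishes at t ∈ {-4, 1, 4}.
Local minima of P (where P''>0): P(0)=0. Local minima of Q: Q(-4)=-3840, Q(4)=-768.
So the global minimum of V is P(0) + Q(-4) − 1 = 0 − 3840 − 1 = -3841, attained at (0, -4).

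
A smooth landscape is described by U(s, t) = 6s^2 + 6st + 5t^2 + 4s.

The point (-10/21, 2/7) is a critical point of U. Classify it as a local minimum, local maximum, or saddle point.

The Hessian of U is constant: H = [[12, 6], [6, 10]].
det(H) = 12·10 − 6² = 84.
det(H) > 0 and tr(H) = 22 > 0, so H is positive definite and the point is a local minimum.

local minimum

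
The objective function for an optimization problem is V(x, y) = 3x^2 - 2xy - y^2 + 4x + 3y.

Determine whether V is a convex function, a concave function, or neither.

V is quadratic, so its Hessian is the constant matrix H = [[6, -2], [-2, -2]].
det(H) = -16, tr(H) = 4.
det(H) < 0, so H is indefinite: neither convex nor concave.

neither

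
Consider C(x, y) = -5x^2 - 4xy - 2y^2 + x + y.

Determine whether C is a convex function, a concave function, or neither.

concave

C is quadratic, so its Hessian is the constant matrix H = [[-10, -4], [-4, -4]].
det(H) = 24, tr(H) = -14.
det(H) > 0 and tr(H) < 0, so H is negative definite everywhere: concave.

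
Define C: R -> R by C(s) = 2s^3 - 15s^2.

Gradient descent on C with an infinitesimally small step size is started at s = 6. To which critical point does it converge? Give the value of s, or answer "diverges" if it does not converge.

C'(s) = 6s(s - 5), so C'(6) = 36.
Gradient descent moves in the -C' direction, i.e. s is decreasing.
The nearest critical point in that direction is s = 5, where C'' = 30 > 0 (a local minimum). The iterate converges there.

5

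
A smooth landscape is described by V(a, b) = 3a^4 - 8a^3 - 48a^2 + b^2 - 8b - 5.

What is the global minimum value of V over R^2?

-533

V(a,b) separates as P(a) + Q(b) − 5, so its minimum is min P + min Q − 5.
P'(a) = 12a(a - 4)(a + 2) vanishes at a ∈ {-2, 0, 4}; Q'(b) = 2b - 8 vanishes at b ∈ {4}.
Local minima of P (where P''>0): P(-2)=-80, P(4)=-512. Local minima of Q: Q(4)=-16.
So the global minimum of V is P(4) + Q(4) − 5 = -512 − 16 − 5 = -533, attained at (4, 4).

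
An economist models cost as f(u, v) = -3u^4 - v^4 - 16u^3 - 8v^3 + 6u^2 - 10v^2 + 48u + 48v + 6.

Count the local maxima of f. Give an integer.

f separates as a function of u plus a function of v, so ∇f=0 decouples.
∂f/∂u = -12(u - 1)(u + 1)(u + 4) = 0 at u ∈ {-4, -1, 1}; ∂f/∂v = -4(v - 1)(v + 3)(v + 4) = 0 at v ∈ {-4, -3, 1}.
The Hessian is diagonal: diag(f_uu, f_vv). Second derivatives: f_uu(-4)=-180, f_uu(-1)=72, f_uu(1)=-120; f_vv(-4)=-20, f_vv(-3)=16, f_vv(1)=-80.
Local maxima occur where both diagonal entries negative: (-4, -4), (-4, 1), (1, -4), (1, 1). Count: 4.

4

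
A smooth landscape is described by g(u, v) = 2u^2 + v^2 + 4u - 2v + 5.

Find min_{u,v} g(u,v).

g(u,v) separates as P(u) + Q(v) + 5, so its minimum is min P + min Q + 5.
P'(u) = 4u + 4 vanishes at u ∈ {-1}; Q'(v) = 2v - 2 vanishes at v ∈ {1}.
Local minima of P (where P''>0): P(-1)=-2. Local minima of Q: Q(1)=-1.
So the global minimum of g is P(-1) + Q(1) + 5 = -2 − 1 + 5 = 2, attained at (-1, 1).

2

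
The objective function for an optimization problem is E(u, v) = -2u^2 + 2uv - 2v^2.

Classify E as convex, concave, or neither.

concave

E is quadratic, so its Hessian is the constant matrix H = [[-4, 2], [2, -4]].
det(H) = 12, tr(H) = -8.
det(H) > 0 and tr(H) < 0, so H is negative definite everywhere: concave.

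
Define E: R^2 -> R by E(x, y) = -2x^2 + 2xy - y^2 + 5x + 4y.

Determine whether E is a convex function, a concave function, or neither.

E is quadratic, so its Hessian is the constant matrix H = [[-4, 2], [2, -2]].
det(H) = 4, tr(H) = -6.
det(H) > 0 and tr(H) < 0, so H is negative definite everywhere: concave.

concave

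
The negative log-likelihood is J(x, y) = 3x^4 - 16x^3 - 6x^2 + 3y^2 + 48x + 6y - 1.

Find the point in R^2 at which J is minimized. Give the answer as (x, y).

(4, -1)

J(x,y) separates as P(x) + Q(y) − 1, so its minimum is min P + min Q − 1.
P'(x) = 12(x - 4)(x - 1)(x + 1) vanishes at x ∈ {-1, 1, 4}; Q'(y) = 6y + 6 vanishes at y ∈ {-1}.
Local minima of P (where P''>0): P(-1)=-35, P(4)=-160. Local minima of Q: Q(-1)=-3.
So the global minimum of J is P(4) + Q(-1) − 1 = -160 − 3 − 1 = -164, attained at (4, -1).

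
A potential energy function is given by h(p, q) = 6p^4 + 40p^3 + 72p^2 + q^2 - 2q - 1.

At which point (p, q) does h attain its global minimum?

h(p,q) separates as A(p) + B(q) − 1, so its minimum is min A + min B − 1.
A'(p) = 24p(p + 2)(p + 3) vanishes at p ∈ {-3, -2, 0}; B'(q) = 2q - 2 vanishes at q ∈ {1}.
Local minima of A (where A''>0): A(-3)=54, A(0)=0. Local minima of B: B(1)=-1.
So the global minimum of h is A(0) + B(1) − 1 = 0 − 1 − 1 = -2, attained at (0, 1).

(0, 1)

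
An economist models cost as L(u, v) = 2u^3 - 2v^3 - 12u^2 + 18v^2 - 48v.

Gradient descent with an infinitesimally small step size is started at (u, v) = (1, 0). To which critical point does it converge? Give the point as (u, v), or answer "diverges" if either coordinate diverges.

L is separable, so gradient descent decouples: u follows -∂L/∂u, v follows -∂L/∂v.
∂L/∂u = 6u(u - 4); at u=1 this is -18, so u increases.
∂L/∂v = -6(v - 4)(v - 2); at v=0 this is -48, so v increases.
u converges to its nearest critical value 4 (a local min of the u-part); v converges to 2. The iterate converges to (4, 2).

(4, 2)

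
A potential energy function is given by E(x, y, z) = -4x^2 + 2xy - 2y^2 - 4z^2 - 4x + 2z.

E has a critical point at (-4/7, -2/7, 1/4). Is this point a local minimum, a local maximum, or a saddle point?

The Hessian is constant: H = [[-8, 2, 0], [2, -4, 0], [0, 0, -8]].
Leading principal minors: Δ₁ = -8, Δ₂ = 28, Δ₃ = -224.
The minors alternate sign starting negative (−, +, −), so H is negative definite: a local maximum.

local maximum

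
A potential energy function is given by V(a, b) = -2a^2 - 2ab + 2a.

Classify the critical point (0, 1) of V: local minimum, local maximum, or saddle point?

The Hessian of V is constant: H = [[-4, -2], [-2, 0]].
det(H) = (-4)·0 − (-2)² = -4.
Since det(H) < 0, H is indefinite and the critical point is a saddle point.

saddle point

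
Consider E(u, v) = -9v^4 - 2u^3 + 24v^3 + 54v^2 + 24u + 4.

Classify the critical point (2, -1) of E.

The mixed partial ∂²E/∂u∂v is 0, so the Hessian at any point is diag(E_uu, E_vv) = diag(-12u, 36(-3v^2 + 4v + 3)).
At (2, -1): H = diag(-24, -144).
Both eigenvalues are negative, so H is negative definite: a local maximum.

local maximum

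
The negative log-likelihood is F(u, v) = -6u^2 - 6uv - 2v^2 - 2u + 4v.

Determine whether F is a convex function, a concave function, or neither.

concave

F is quadratic, so its Hessian is the constant matrix H = [[-12, -6], [-6, -4]].
det(H) = 12, tr(H) = -16.
det(H) > 0 and tr(H) < 0, so H is negative definite everywhere: concave.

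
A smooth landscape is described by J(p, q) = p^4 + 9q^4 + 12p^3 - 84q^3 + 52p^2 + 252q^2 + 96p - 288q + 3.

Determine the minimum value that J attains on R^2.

-253

J(p,q) separates as A(p) + B(q) + 3, so its minimum is min A + min B + 3.
A'(p) = 4(p + 2)(p + 3)(p + 4) vanishes at p ∈ {-4, -3, -2}; B'(q) = 36(q - 4)(q - 2)(q - 1) vanishes at q ∈ {1, 2, 4}.
Local minima of A (where A''>0): A(-4)=-64, A(-2)=-64. Local minima of B: B(1)=-111, B(4)=-192.
So the global minimum of J is A(-4) + B(4) + 3 = -64 − 192 + 3 = -253, attained at (-4, 4).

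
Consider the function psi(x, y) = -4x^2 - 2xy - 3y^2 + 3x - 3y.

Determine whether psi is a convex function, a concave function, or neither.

psi is quadratic, so its Hessian is the constant matrix H = [[-8, -2], [-2, -6]].
det(H) = 44, tr(H) = -14.
det(H) > 0 and tr(H) < 0, so H is negative definite everywhere: concave.

concave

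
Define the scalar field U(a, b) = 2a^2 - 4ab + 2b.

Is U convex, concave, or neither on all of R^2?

U is quadratic, so its Hessian is the constant matrix H = [[4, -4], [-4, 0]].
det(H) = -16, tr(H) = 4.
det(H) < 0, so H is indefinite: neither convex nor concave.

neither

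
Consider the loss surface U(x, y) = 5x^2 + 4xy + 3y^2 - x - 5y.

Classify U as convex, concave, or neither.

convex

U is quadratic, so its Hessian is the constant matrix H = [[10, 4], [4, 6]].
det(H) = 44, tr(H) = 16.
det(H) > 0 and tr(H) > 0, so H is positive definite everywhere: convex.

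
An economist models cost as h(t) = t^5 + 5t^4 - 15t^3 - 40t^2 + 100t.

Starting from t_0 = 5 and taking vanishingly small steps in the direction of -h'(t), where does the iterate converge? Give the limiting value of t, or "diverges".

2

h'(t) = 5(t - 2)(t - 1)(t + 2)(t + 5), so h'(5) = 4200.
Gradient descent moves in the -h' direction, i.e. t is decreasing.
The nearest critical point in that direction is t = 2, where h'' = 140 > 0 (a local minimum). The iterate converges there.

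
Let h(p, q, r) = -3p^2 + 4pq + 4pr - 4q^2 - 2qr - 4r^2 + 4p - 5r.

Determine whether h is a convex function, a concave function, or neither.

h is quadratic, so its Hessian is the constant matrix H = [[-6, 4, 4], [4, -8, -2], [4, -2, -8]].
Leading principal minors: -6, 32, -168.
Signs alternate −, +, − ⇒ H ≺ 0 ⇒ concave.

concave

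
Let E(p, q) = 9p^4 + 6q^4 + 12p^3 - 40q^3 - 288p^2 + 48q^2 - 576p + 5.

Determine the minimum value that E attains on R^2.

E(p,q) separates as A(p) + B(q) + 5, so its minimum is min A + min B + 5.
A'(p) = 36(p - 4)(p + 1)(p + 4) vanishes at p ∈ {-4, -1, 4}; B'(q) = 24q(q - 4)(q - 1) vanishes at q ∈ {0, 1, 4}.
Local minima of A (where A''>0): A(-4)=-768, A(4)=-3840. Local minima of B: B(0)=0, B(4)=-256.
So the global minimum of E is A(4) + B(4) + 5 = -3840 − 256 + 5 = -4091, attained at (4, 4).

-4091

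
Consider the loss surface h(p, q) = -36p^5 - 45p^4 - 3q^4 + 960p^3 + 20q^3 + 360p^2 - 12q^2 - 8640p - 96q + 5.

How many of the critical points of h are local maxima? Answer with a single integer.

h separates as a function of p plus a function of q, so ∇h=0 decouples.
∂h/∂p = -180(p - 3)(p - 2)(p + 2)(p + 4) = 0 at p ∈ {-4, -2, 2, 3}; ∂h/∂q = -12(q - 4)(q - 2)(q + 1) = 0 at q ∈ {-1, 2, 4}.
The Hessian is diagonal: diag(h_pp, h_qq). Second derivatives: h_pp(-4)=15120, h_pp(-2)=-7200, h_pp(2)=4320, h_pp(3)=-6300; h_qq(-1)=-180, h_qq(2)=72, h_qq(4)=-120.
Local maxima occur where both diagonal entries negative: (-2, -1), (-2, 4), (3, -1), (3, 4). Count: 4.

4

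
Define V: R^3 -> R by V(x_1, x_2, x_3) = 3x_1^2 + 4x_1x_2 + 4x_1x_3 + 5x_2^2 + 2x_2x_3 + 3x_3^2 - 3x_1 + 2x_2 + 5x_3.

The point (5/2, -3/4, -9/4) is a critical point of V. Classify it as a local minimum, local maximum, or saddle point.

The Hessian is constant: H = [[6, 4, 4], [4, 10, 2], [4, 2, 6]].
Leading principal minors: Δ₁ = 6, Δ₂ = 44, Δ₃ = 144.
All leading minors are positive, so H is positive definite: a local minimum.

local minimum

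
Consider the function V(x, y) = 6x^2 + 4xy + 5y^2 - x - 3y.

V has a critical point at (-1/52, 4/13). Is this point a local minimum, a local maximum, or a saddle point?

local minimum

The Hessian of V is constant: H = [[12, 4], [4, 10]].
det(H) = 12·10 − 4² = 104.
det(H) > 0 and tr(H) = 22 > 0, so H is positive definite and the point is a local minimum.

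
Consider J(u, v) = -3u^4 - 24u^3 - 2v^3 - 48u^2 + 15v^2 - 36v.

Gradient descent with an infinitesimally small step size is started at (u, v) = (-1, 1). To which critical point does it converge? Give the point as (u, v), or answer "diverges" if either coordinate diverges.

(-2, 2)

J is separable, so gradient descent decouples: u follows -∂J/∂u, v follows -∂J/∂v.
∂J/∂u = -12u(u + 2)(u + 4); at u=-1 this is 36, so u decreases.
∂J/∂v = -6(v - 3)(v - 2); at v=1 this is -12, so v increases.
u converges to its nearest critical value -2 (a local min of the u-part); v converges to 2. The iterate converges to (-2, 2).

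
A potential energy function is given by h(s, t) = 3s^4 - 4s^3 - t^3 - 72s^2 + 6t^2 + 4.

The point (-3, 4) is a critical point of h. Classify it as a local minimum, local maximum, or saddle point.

saddle point

The mixed partial ∂²h/∂s∂t is 0, so the Hessian at any point is diag(h_ss, h_tt) = diag(12(3s^2 - 2s - 12), 6(-t + 2)).
At (-3, 4): H = diag(252, -12).
The eigenvalues have opposite signs, so H is indefinite: a saddle point.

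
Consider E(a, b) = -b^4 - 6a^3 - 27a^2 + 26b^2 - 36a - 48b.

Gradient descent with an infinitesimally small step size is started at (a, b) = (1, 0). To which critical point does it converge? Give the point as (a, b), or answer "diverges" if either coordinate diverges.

E is separable, so gradient descent decouples: a follows -∂E/∂a, b follows -∂E/∂b.
∂E/∂a = -18(a + 1)(a + 2); at a=1 this is -108, so a increases.
∂E/∂b = -4(b - 3)(b - 1)(b + 4); at b=0 this is -48, so b increases.
The a-coordinate has no critical point in that direction and runs off to infinity.

diverges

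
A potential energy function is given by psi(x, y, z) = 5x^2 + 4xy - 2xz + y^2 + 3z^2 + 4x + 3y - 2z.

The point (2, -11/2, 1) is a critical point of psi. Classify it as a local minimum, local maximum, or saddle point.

The Hessian is constant: H = [[10, 4, -2], [4, 2, 0], [-2, 0, 6]].
Leading principal minors: Δ₁ = 10, Δ₂ = 4, Δ₃ = 16.
All leading minors are positive, so H is positive definite: a local minimum.

local minimum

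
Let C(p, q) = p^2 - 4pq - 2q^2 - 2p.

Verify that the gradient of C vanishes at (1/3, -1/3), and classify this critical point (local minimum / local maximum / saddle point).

saddle point

∇C = (2p - 4q - 2, -4p - 4q); substituting (1/3, -1/3) gives ∇C = (0, 0), so (1/3, -1/3) is indeed a critical point.
The Hessian of C is constant: H = [[2, -4], [-4, -4]].
det(H) = 2·(-4) − (-4)² = -24.
Since det(H) < 0, H is indefinite and the critical point is a saddle point.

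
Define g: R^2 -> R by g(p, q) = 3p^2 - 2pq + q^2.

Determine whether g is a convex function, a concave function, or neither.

convex

g is quadratic, so its Hessian is the constant matrix H = [[6, -2], [-2, 2]].
det(H) = 8, tr(H) = 8.
det(H) > 0 and tr(H) > 0, so H is positive definite everywhere: convex.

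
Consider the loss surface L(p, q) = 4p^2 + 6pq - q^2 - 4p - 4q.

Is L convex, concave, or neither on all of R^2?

L is quadratic, so its Hessian is the constant matrix H = [[8, 6], [6, -2]].
det(H) = -52, tr(H) = 6.
det(H) < 0, so H is indefinite: neither convex nor concave.

neither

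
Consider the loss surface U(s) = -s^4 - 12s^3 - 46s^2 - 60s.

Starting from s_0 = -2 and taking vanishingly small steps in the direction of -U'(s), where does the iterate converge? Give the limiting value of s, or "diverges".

U'(s) = -4(s + 1)(s + 3)(s + 5), so U'(-2) = 12.
Gradient descent moves in the -U' direction, i.e. s is decreasing.
The nearest critical point in that direction is s = -3, where U'' = 16 > 0 (a local minimum). The iterate converges there.

-3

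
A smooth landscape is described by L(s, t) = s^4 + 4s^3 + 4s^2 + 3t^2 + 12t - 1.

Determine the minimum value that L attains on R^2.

L(s,t) separates as P(s) + Q(t) − 1, so its minimum is min P + min Q − 1.
P'(s) = 4s(s + 1)(s + 2) vanishes at s ∈ {-2, -1, 0}; Q'(t) = 6(t + 2) vanishes at t ∈ {-2}.
Local minima of P (where P''>0): P(-2)=0, P(0)=0. Local minima of Q: Q(-2)=-12.
So the global minimum of L is P(-2) + Q(-2) − 1 = 0 − 12 − 1 = -13, attained at (-2, -2).

-13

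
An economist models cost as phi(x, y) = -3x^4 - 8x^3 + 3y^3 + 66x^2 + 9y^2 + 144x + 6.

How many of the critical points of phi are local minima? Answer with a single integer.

phi separates as a function of x plus a function of y, so ∇phi=0 decouples.
∂phi/∂x = -12(x - 3)(x + 1)(x + 4) = 0 at x ∈ {-4, -1, 3}; ∂phi/∂y = 9y(y + 2) = 0 at y ∈ {-2, 0}.
The Hessian is diagonal: diag(phi_xx, phi_yy). Second derivatives: phi_xx(-4)=-252, phi_xx(-1)=144, phi_xx(3)=-336; phi_yy(-2)=-18, phi_yy(0)=18.
Local minima occur where both diagonal entries positive: (-1, 0). Count: 1.

1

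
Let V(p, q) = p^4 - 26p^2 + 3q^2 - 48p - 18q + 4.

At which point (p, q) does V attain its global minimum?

V(p,q) separates as A(p) + B(q) + 4, so its minimum is min A + min B + 4.
A'(p) = 4(p - 4)(p + 1)(p + 3) vanishes at p ∈ {-3, -1, 4}; B'(q) = 6q - 18 vanishes at q ∈ {3}.
Local minima of A (where A''>0): A(-3)=-9, A(4)=-352. Local minima of B: B(3)=-27.
So the global minimum of V is A(4) + B(3) + 4 = -352 − 27 + 4 = -375, attained at (4, 3).

(4, 3)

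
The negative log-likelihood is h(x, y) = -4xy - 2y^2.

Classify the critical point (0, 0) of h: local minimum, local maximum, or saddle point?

saddle point

The Hessian of h is constant: H = [[0, -4], [-4, -4]].
det(H) = 0·(-4) − (-4)² = -16.
Since det(H) < 0, H is indefinite and the critical point is a saddle point.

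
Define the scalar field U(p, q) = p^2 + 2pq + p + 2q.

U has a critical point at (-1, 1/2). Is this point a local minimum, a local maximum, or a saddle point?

The Hessian of U is constant: H = [[2, 2], [2, 0]].
det(H) = 2·0 − 2² = -4.
Since det(H) < 0, H is indefinite and the critical point is a saddle point.

saddle point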